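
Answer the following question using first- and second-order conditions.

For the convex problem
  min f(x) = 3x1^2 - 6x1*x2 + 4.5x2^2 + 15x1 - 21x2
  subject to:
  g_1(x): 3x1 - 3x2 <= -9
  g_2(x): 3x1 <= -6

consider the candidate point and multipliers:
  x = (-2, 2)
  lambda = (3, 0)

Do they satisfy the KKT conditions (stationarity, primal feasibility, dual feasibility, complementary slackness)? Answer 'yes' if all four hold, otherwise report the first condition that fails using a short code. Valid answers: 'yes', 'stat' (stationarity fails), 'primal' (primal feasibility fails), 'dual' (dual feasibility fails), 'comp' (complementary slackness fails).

Gradient of f: grad f(x) = Q x + c = (-9, 9)
Constraint values g_i(x) = a_i^T x - b_i:
  g_1((-2, 2)) = -3
  g_2((-2, 2)) = 0
Stationarity residual: grad f(x) + sum_i lambda_i a_i = (0, 0)
  -> stationarity OK
Primal feasibility (all g_i <= 0): OK
Dual feasibility (all lambda_i >= 0): OK
Complementary slackness (lambda_i * g_i(x) = 0 for all i): FAILS

Verdict: the first failing condition is complementary_slackness -> comp.

comp


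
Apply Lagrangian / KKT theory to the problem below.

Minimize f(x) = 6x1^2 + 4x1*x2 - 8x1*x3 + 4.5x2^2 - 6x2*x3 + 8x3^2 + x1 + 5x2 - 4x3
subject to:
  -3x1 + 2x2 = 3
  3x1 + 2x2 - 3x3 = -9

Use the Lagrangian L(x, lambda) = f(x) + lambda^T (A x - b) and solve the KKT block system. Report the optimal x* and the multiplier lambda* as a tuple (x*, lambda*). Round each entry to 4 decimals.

Form the Lagrangian:
  L(x, lambda) = (1/2) x^T Q x + c^T x + lambda^T (A x - b)
Stationarity (grad_x L = 0): Q x + c + A^T lambda = 0.
Primal feasibility: A x = b.

This gives the KKT block system:
  [ Q   A^T ] [ x     ]   [-c ]
  [ A    0  ] [ lambda ] = [ b ]

Solving the linear system:
  x*      = (-1.7081, -1.0621, 0.5839)
  lambda* = (-1.0124, 8.4596)
  f(x*)   = 34.9099

x* = (-1.7081, -1.0621, 0.5839), lambda* = (-1.0124, 8.4596)


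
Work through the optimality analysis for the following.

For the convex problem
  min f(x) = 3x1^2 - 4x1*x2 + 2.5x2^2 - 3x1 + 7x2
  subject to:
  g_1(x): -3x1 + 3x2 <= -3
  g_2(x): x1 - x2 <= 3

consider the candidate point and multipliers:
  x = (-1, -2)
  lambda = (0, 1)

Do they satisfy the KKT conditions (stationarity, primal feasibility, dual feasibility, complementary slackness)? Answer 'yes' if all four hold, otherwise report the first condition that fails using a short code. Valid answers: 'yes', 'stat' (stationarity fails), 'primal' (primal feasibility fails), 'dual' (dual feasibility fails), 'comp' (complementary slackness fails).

Gradient of f: grad f(x) = Q x + c = (-1, 1)
Constraint values g_i(x) = a_i^T x - b_i:
  g_1((-1, -2)) = 0
  g_2((-1, -2)) = -2
Stationarity residual: grad f(x) + sum_i lambda_i a_i = (0, 0)
  -> stationarity OK
Primal feasibility (all g_i <= 0): OK
Dual feasibility (all lambda_i >= 0): OK
Complementary slackness (lambda_i * g_i(x) = 0 for all i): FAILS

Verdict: the first failing condition is complementary_slackness -> comp.

comp


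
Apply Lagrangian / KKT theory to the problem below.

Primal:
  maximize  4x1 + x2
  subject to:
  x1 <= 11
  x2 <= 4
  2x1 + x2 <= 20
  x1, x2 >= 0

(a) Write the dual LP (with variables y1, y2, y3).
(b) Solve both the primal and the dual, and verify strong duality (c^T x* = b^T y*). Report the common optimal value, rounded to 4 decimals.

The standard primal-dual pair for 'max c^T x s.t. A x <= b, x >= 0' is:
  Dual:  min b^T y  s.t.  A^T y >= c,  y >= 0.

So the dual LP is:
  minimize  11y1 + 4y2 + 20y3
  subject to:
    y1 + 2y3 >= 4
    y2 + y3 >= 1
    y1, y2, y3 >= 0

Solving the primal: x* = (10, 0).
  primal value c^T x* = 40.
Solving the dual: y* = (0, 0, 2).
  dual value b^T y* = 40.
Strong duality: c^T x* = b^T y*. Confirmed.

40


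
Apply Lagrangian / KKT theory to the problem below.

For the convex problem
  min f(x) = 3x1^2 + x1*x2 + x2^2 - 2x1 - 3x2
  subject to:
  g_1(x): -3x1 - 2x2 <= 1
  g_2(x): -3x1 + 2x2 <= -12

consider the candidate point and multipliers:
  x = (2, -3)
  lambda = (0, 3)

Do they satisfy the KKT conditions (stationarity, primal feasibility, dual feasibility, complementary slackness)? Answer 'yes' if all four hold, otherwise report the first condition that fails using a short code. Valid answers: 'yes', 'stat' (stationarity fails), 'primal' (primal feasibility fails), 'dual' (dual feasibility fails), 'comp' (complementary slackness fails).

Gradient of f: grad f(x) = Q x + c = (7, -7)
Constraint values g_i(x) = a_i^T x - b_i:
  g_1((2, -3)) = -1
  g_2((2, -3)) = 0
Stationarity residual: grad f(x) + sum_i lambda_i a_i = (-2, -1)
  -> stationarity FAILS
Primal feasibility (all g_i <= 0): OK
Dual feasibility (all lambda_i >= 0): OK
Complementary slackness (lambda_i * g_i(x) = 0 for all i): OK

Verdict: the first failing condition is stationarity -> stat.

stat


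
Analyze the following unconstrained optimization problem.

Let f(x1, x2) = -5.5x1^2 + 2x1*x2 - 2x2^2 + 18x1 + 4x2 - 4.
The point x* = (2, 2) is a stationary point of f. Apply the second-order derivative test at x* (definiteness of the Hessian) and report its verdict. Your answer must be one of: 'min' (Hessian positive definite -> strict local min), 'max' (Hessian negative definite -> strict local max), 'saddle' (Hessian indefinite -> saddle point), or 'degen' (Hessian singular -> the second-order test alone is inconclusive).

Compute the Hessian H = grad^2 f:
  H = [[-11, 2], [2, -4]]
Verify stationarity: grad f(x*) = H x* + g = (0, 0).
Eigenvalues of H: -11.5311, -3.4689.
Both eigenvalues < 0, so H is negative definite -> x* is a strict local max.

max


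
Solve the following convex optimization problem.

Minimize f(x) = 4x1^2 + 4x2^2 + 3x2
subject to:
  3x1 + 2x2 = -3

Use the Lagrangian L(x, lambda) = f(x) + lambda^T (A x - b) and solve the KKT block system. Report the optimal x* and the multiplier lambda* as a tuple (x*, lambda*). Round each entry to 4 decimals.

Form the Lagrangian:
  L(x, lambda) = (1/2) x^T Q x + c^T x + lambda^T (A x - b)
Stationarity (grad_x L = 0): Q x + c + A^T lambda = 0.
Primal feasibility: A x = b.

This gives the KKT block system:
  [ Q   A^T ] [ x     ]   [-c ]
  [ A    0  ] [ lambda ] = [ b ]

Solving the linear system:
  x*      = (-0.5192, -0.7212)
  lambda* = (1.3846)
  f(x*)   = 0.9952

x* = (-0.5192, -0.7212), lambda* = (1.3846)


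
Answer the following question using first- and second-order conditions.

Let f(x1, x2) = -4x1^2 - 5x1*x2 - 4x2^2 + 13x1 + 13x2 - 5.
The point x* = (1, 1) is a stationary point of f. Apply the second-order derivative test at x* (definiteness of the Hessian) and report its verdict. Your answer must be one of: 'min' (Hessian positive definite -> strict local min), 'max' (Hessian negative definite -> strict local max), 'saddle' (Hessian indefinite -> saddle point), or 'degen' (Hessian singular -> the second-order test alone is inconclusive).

Compute the Hessian H = grad^2 f:
  H = [[-8, -5], [-5, -8]]
Verify stationarity: grad f(x*) = H x* + g = (0, 0).
Eigenvalues of H: -13, -3.
Both eigenvalues < 0, so H is negative definite -> x* is a strict local max.

max


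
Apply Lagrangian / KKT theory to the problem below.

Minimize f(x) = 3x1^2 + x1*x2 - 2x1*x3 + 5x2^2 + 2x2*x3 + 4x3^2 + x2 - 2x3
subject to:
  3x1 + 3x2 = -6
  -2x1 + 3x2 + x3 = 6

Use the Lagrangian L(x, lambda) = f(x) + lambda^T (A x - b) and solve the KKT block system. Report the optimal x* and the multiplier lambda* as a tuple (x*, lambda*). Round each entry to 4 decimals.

Form the Lagrangian:
  L(x, lambda) = (1/2) x^T Q x + c^T x + lambda^T (A x - b)
Stationarity (grad_x L = 0): Q x + c + A^T lambda = 0.
Primal feasibility: A x = b.

This gives the KKT block system:
  [ Q   A^T ] [ x     ]   [-c ]
  [ A    0  ] [ lambda ] = [ b ]

Solving the linear system:
  x*      = (-2.408, 0.408, -0.0402)
  lambda* = (2.4464, -3.3103)
  f(x*)   = 17.5144

x* = (-2.408, 0.408, -0.0402), lambda* = (2.4464, -3.3103)


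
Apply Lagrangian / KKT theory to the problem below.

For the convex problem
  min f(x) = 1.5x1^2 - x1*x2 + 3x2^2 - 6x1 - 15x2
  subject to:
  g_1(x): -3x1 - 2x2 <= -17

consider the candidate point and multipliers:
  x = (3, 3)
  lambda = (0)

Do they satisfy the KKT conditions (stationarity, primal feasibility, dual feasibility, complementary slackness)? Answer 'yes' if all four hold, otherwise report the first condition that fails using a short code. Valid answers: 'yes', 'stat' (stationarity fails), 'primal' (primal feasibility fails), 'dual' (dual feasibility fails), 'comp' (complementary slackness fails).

Gradient of f: grad f(x) = Q x + c = (0, 0)
Constraint values g_i(x) = a_i^T x - b_i:
  g_1((3, 3)) = 2
Stationarity residual: grad f(x) + sum_i lambda_i a_i = (0, 0)
  -> stationarity OK
Primal feasibility (all g_i <= 0): FAILS
Dual feasibility (all lambda_i >= 0): OK
Complementary slackness (lambda_i * g_i(x) = 0 for all i): OK

Verdict: the first failing condition is primal_feasibility -> primal.

primal


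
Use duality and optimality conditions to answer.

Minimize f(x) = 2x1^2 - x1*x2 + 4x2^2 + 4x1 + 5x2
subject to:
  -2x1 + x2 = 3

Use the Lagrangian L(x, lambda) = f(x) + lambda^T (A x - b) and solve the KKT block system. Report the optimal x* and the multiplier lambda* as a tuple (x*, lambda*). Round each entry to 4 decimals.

Form the Lagrangian:
  L(x, lambda) = (1/2) x^T Q x + c^T x + lambda^T (A x - b)
Stationarity (grad_x L = 0): Q x + c + A^T lambda = 0.
Primal feasibility: A x = b.

This gives the KKT block system:
  [ Q   A^T ] [ x     ]   [-c ]
  [ A    0  ] [ lambda ] = [ b ]

Solving the linear system:
  x*      = (-1.8438, -0.6875)
  lambda* = (-1.3438)
  f(x*)   = -3.3906

x* = (-1.8438, -0.6875), lambda* = (-1.3438)


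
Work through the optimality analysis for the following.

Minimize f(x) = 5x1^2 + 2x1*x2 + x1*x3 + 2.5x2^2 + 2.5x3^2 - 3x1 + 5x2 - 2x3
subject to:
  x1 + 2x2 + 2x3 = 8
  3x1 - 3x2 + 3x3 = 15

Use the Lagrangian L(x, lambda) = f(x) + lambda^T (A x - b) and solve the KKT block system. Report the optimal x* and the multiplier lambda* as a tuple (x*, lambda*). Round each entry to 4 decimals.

Form the Lagrangian:
  L(x, lambda) = (1/2) x^T Q x + c^T x + lambda^T (A x - b)
Stationarity (grad_x L = 0): Q x + c + A^T lambda = 0.
Primal feasibility: A x = b.

This gives the KKT block system:
  [ Q   A^T ] [ x     ]   [-c ]
  [ A    0  ] [ lambda ] = [ b ]

Solving the linear system:
  x*      = (1.1287, -0.2178, 3.6535)
  lambda* = (-5.8911, -1.8713)
  f(x*)   = 31.7079

x* = (1.1287, -0.2178, 3.6535), lambda* = (-5.8911, -1.8713)


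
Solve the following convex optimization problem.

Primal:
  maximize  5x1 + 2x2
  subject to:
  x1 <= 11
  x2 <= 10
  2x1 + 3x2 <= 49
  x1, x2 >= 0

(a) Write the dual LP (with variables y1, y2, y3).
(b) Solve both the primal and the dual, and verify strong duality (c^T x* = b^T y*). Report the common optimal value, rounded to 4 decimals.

The standard primal-dual pair for 'max c^T x s.t. A x <= b, x >= 0' is:
  Dual:  min b^T y  s.t.  A^T y >= c,  y >= 0.

So the dual LP is:
  minimize  11y1 + 10y2 + 49y3
  subject to:
    y1 + 2y3 >= 5
    y2 + 3y3 >= 2
    y1, y2, y3 >= 0

Solving the primal: x* = (11, 9).
  primal value c^T x* = 73.
Solving the dual: y* = (3.6667, 0, 0.6667).
  dual value b^T y* = 73.
Strong duality: c^T x* = b^T y*. Confirmed.

73


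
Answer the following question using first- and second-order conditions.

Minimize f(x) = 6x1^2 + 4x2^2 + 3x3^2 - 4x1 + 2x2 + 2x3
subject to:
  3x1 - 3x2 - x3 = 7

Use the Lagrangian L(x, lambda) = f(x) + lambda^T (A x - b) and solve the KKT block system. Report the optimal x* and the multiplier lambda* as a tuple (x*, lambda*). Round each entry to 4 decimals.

Form the Lagrangian:
  L(x, lambda) = (1/2) x^T Q x + c^T x + lambda^T (A x - b)
Stationarity (grad_x L = 0): Q x + c + A^T lambda = 0.
Primal feasibility: A x = b.

This gives the KKT block system:
  [ Q   A^T ] [ x     ]   [-c ]
  [ A    0  ] [ lambda ] = [ b ]

Solving the linear system:
  x*      = (0.9354, -1.1531, -0.7347)
  lambda* = (-2.4082)
  f(x*)   = 4.6701

x* = (0.9354, -1.1531, -0.7347), lambda* = (-2.4082)


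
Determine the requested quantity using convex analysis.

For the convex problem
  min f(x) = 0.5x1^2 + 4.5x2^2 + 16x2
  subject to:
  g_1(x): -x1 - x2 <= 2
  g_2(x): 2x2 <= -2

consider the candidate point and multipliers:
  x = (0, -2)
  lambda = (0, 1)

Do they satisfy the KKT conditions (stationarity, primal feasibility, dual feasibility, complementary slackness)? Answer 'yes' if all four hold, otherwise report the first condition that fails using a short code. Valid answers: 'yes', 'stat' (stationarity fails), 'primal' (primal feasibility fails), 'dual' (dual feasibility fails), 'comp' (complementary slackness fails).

Gradient of f: grad f(x) = Q x + c = (0, -2)
Constraint values g_i(x) = a_i^T x - b_i:
  g_1((0, -2)) = 0
  g_2((0, -2)) = -2
Stationarity residual: grad f(x) + sum_i lambda_i a_i = (0, 0)
  -> stationarity OK
Primal feasibility (all g_i <= 0): OK
Dual feasibility (all lambda_i >= 0): OK
Complementary slackness (lambda_i * g_i(x) = 0 for all i): FAILS

Verdict: the first failing condition is complementary_slackness -> comp.

comp


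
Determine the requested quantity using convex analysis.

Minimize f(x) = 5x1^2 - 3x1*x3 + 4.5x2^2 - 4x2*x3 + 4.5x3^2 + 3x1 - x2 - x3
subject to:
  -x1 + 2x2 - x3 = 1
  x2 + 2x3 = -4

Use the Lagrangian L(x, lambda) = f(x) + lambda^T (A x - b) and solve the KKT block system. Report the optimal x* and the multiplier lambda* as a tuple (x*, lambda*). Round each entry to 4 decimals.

Form the Lagrangian:
  L(x, lambda) = (1/2) x^T Q x + c^T x + lambda^T (A x - b)
Stationarity (grad_x L = 0): Q x + c + A^T lambda = 0.
Primal feasibility: A x = b.

This gives the KKT block system:
  [ Q   A^T ] [ x     ]   [-c ]
  [ A    0  ] [ lambda ] = [ b ]

Solving the linear system:
  x*      = (-0.9208, -0.7683, -1.6158)
  lambda* = (-1.3607, 4.173)
  f(x*)   = 8.8372

x* = (-0.9208, -0.7683, -1.6158), lambda* = (-1.3607, 4.173)


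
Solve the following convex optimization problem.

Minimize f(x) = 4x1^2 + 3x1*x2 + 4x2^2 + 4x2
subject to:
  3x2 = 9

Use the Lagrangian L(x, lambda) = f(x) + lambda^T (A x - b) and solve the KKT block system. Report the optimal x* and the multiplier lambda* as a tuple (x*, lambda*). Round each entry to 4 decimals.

Form the Lagrangian:
  L(x, lambda) = (1/2) x^T Q x + c^T x + lambda^T (A x - b)
Stationarity (grad_x L = 0): Q x + c + A^T lambda = 0.
Primal feasibility: A x = b.

This gives the KKT block system:
  [ Q   A^T ] [ x     ]   [-c ]
  [ A    0  ] [ lambda ] = [ b ]

Solving the linear system:
  x*      = (-1.125, 3)
  lambda* = (-8.2083)
  f(x*)   = 42.9375

x* = (-1.125, 3), lambda* = (-8.2083)


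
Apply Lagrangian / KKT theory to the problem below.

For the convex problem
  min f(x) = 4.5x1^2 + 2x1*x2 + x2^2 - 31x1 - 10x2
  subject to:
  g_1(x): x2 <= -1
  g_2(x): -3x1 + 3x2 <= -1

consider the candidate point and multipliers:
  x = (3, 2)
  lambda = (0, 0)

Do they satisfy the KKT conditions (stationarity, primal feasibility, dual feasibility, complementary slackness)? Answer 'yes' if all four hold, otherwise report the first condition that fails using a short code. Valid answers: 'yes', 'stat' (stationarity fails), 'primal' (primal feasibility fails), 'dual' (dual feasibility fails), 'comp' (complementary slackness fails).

Gradient of f: grad f(x) = Q x + c = (0, 0)
Constraint values g_i(x) = a_i^T x - b_i:
  g_1((3, 2)) = 3
  g_2((3, 2)) = -2
Stationarity residual: grad f(x) + sum_i lambda_i a_i = (0, 0)
  -> stationarity OK
Primal feasibility (all g_i <= 0): FAILS
Dual feasibility (all lambda_i >= 0): OK
Complementary slackness (lambda_i * g_i(x) = 0 for all i): OK

Verdict: the first failing condition is primal_feasibility -> primal.

primal


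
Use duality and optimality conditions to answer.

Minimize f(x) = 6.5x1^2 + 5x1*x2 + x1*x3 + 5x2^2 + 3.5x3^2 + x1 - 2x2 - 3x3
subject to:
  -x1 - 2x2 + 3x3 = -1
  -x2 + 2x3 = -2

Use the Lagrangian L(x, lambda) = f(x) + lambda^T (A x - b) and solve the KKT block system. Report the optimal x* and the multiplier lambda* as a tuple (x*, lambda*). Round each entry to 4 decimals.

Form the Lagrangian:
  L(x, lambda) = (1/2) x^T Q x + c^T x + lambda^T (A x - b)
Stationarity (grad_x L = 0): Q x + c + A^T lambda = 0.
Primal feasibility: A x = b.

This gives the KKT block system:
  [ Q   A^T ] [ x     ]   [-c ]
  [ A    0  ] [ lambda ] = [ b ]

Solving the linear system:
  x*      = (-2.2632, 0.5263, -0.7368)
  lambda* = (-26.5263, 45)
  f(x*)   = 31.1842

x* = (-2.2632, 0.5263, -0.7368), lambda* = (-26.5263, 45)


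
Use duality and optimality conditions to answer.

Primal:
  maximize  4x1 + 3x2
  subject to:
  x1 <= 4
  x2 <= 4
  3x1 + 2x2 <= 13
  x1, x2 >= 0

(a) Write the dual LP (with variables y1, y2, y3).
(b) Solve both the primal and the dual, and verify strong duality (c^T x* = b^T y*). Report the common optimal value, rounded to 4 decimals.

The standard primal-dual pair for 'max c^T x s.t. A x <= b, x >= 0' is:
  Dual:  min b^T y  s.t.  A^T y >= c,  y >= 0.

So the dual LP is:
  minimize  4y1 + 4y2 + 13y3
  subject to:
    y1 + 3y3 >= 4
    y2 + 2y3 >= 3
    y1, y2, y3 >= 0

Solving the primal: x* = (1.6667, 4).
  primal value c^T x* = 18.6667.
Solving the dual: y* = (0, 0.3333, 1.3333).
  dual value b^T y* = 18.6667.
Strong duality: c^T x* = b^T y*. Confirmed.

18.6667


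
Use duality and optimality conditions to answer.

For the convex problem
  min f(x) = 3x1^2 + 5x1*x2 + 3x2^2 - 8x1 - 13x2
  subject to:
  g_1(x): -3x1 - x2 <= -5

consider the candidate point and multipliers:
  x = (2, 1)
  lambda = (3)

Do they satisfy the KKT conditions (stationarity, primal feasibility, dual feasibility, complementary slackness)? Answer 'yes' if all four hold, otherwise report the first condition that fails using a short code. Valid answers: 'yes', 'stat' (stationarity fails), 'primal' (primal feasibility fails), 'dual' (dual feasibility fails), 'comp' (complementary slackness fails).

Gradient of f: grad f(x) = Q x + c = (9, 3)
Constraint values g_i(x) = a_i^T x - b_i:
  g_1((2, 1)) = -2
Stationarity residual: grad f(x) + sum_i lambda_i a_i = (0, 0)
  -> stationarity OK
Primal feasibility (all g_i <= 0): OK
Dual feasibility (all lambda_i >= 0): OK
Complementary slackness (lambda_i * g_i(x) = 0 for all i): FAILS

Verdict: the first failing condition is complementary_slackness -> comp.

comp


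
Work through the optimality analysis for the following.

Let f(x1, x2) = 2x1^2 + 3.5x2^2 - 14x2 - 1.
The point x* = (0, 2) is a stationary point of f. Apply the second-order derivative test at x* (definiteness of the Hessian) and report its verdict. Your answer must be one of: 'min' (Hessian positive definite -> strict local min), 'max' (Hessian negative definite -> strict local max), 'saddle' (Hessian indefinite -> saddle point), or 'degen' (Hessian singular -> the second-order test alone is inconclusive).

Compute the Hessian H = grad^2 f:
  H = [[4, 0], [0, 7]]
Verify stationarity: grad f(x*) = H x* + g = (0, 0).
Eigenvalues of H: 4, 7.
Both eigenvalues > 0, so H is positive definite -> x* is a strict local min.

min


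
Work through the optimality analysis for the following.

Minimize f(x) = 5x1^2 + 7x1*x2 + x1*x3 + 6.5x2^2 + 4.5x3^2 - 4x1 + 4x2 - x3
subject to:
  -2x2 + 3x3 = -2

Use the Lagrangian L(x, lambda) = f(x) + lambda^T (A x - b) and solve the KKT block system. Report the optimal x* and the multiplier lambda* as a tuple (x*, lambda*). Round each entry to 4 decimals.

Form the Lagrangian:
  L(x, lambda) = (1/2) x^T Q x + c^T x + lambda^T (A x - b)
Stationarity (grad_x L = 0): Q x + c + A^T lambda = 0.
Primal feasibility: A x = b.

This gives the KKT block system:
  [ Q   A^T ] [ x     ]   [-c ]
  [ A    0  ] [ lambda ] = [ b ]

Solving the linear system:
  x*      = (0.6673, -0.2617, -0.8412)
  lambda* = (2.6344)
  f(x*)   = 1.1968

x* = (0.6673, -0.2617, -0.8412), lambda* = (2.6344)


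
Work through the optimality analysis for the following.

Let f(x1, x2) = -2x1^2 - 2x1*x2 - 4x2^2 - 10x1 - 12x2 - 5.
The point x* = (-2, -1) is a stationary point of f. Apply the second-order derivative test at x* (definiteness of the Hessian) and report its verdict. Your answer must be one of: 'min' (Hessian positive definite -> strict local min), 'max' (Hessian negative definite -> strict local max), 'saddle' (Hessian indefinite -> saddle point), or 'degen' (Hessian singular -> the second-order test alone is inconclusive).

Compute the Hessian H = grad^2 f:
  H = [[-4, -2], [-2, -8]]
Verify stationarity: grad f(x*) = H x* + g = (0, 0).
Eigenvalues of H: -8.8284, -3.1716.
Both eigenvalues < 0, so H is negative definite -> x* is a strict local max.

max


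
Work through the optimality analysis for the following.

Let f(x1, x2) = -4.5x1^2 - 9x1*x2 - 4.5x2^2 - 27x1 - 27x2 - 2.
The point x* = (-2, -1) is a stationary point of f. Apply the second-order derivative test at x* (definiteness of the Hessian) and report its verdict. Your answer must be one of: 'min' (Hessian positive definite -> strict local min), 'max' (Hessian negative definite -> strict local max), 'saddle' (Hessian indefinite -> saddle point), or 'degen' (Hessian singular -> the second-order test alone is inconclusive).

Compute the Hessian H = grad^2 f:
  H = [[-9, -9], [-9, -9]]
Verify stationarity: grad f(x*) = H x* + g = (0, 0).
Eigenvalues of H: -18, 0.
H has a zero eigenvalue (singular; negative semidefinite but not definite), so H is neither positive definite, negative definite, nor indefinite. The second-order test alone is inconclusive -> degen.
(Indeed, f is constant along the null direction of H through x*, so x* is not a strict local extremum.)

degen


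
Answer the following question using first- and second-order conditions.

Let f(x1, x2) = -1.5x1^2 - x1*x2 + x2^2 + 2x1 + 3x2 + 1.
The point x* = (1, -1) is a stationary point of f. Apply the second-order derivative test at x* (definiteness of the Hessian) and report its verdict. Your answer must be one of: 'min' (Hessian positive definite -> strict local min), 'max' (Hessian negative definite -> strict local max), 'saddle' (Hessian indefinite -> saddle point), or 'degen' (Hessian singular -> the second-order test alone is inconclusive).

Compute the Hessian H = grad^2 f:
  H = [[-3, -1], [-1, 2]]
Verify stationarity: grad f(x*) = H x* + g = (0, 0).
Eigenvalues of H: -3.1926, 2.1926.
Eigenvalues have mixed signs, so H is indefinite -> x* is a saddle point.

saddle


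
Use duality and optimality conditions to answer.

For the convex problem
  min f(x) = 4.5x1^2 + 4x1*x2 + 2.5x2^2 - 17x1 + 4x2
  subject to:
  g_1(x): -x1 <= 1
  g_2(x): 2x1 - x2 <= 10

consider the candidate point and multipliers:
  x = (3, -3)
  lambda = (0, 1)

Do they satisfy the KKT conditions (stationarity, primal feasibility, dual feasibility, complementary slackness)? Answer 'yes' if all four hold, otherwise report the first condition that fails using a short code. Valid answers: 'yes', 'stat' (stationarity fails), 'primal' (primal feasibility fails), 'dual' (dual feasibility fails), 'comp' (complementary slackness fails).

Gradient of f: grad f(x) = Q x + c = (-2, 1)
Constraint values g_i(x) = a_i^T x - b_i:
  g_1((3, -3)) = -4
  g_2((3, -3)) = -1
Stationarity residual: grad f(x) + sum_i lambda_i a_i = (0, 0)
  -> stationarity OK
Primal feasibility (all g_i <= 0): OK
Dual feasibility (all lambda_i >= 0): OK
Complementary slackness (lambda_i * g_i(x) = 0 for all i): FAILS

Verdict: the first failing condition is complementary_slackness -> comp.

comp


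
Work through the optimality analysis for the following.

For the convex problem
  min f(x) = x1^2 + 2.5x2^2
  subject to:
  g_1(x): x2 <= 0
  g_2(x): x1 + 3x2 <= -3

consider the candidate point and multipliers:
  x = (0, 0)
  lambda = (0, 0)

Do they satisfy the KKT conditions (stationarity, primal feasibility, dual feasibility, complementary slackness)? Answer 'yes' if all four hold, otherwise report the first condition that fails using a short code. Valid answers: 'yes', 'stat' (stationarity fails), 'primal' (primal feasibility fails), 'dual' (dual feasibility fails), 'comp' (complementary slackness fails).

Gradient of f: grad f(x) = Q x + c = (0, 0)
Constraint values g_i(x) = a_i^T x - b_i:
  g_1((0, 0)) = 0
  g_2((0, 0)) = 3
Stationarity residual: grad f(x) + sum_i lambda_i a_i = (0, 0)
  -> stationarity OK
Primal feasibility (all g_i <= 0): FAILS
Dual feasibility (all lambda_i >= 0): OK
Complementary slackness (lambda_i * g_i(x) = 0 for all i): OK

Verdict: the first failing condition is primal_feasibility -> primal.

primal


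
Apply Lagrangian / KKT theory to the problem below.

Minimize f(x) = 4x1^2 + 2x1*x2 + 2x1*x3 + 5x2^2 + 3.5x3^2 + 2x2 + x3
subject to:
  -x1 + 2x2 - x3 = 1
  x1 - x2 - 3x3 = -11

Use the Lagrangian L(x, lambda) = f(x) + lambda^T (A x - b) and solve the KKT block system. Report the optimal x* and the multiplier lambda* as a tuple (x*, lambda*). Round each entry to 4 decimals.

Form the Lagrangian:
  L(x, lambda) = (1/2) x^T Q x + c^T x + lambda^T (A x - b)
Stationarity (grad_x L = 0): Q x + c + A^T lambda = 0.
Primal feasibility: A x = b.

This gives the KKT block system:
  [ Q   A^T ] [ x     ]   [-c ]
  [ A    0  ] [ lambda ] = [ b ]

Solving the linear system:
  x*      = (-1.8026, 0.97, 2.7425)
  lambda* = (-1.0987, 5.897)
  f(x*)   = 35.324

x* = (-1.8026, 0.97, 2.7425), lambda* = (-1.0987, 5.897)


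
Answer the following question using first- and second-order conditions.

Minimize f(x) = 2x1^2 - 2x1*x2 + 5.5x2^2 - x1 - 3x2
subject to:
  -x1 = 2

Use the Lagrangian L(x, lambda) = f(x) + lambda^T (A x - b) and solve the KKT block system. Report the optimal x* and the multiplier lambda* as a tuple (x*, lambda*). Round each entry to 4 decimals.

Form the Lagrangian:
  L(x, lambda) = (1/2) x^T Q x + c^T x + lambda^T (A x - b)
Stationarity (grad_x L = 0): Q x + c + A^T lambda = 0.
Primal feasibility: A x = b.

This gives the KKT block system:
  [ Q   A^T ] [ x     ]   [-c ]
  [ A    0  ] [ lambda ] = [ b ]

Solving the linear system:
  x*      = (-2, -0.0909)
  lambda* = (-8.8182)
  f(x*)   = 9.9545

x* = (-2, -0.0909), lambda* = (-8.8182)


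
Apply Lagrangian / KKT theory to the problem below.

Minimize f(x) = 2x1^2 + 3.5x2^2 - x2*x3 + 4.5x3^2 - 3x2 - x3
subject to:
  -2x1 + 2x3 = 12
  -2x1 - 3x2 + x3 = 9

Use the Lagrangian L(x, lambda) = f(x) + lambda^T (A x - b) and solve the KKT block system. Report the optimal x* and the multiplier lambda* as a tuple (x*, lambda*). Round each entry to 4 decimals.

Form the Lagrangian:
  L(x, lambda) = (1/2) x^T Q x + c^T x + lambda^T (A x - b)
Stationarity (grad_x L = 0): Q x + c + A^T lambda = 0.
Primal feasibility: A x = b.

This gives the KKT block system:
  [ Q   A^T ] [ x     ]   [-c ]
  [ A    0  ] [ lambda ] = [ b ]

Solving the linear system:
  x*      = (-4.1077, 0.3692, 1.8923)
  lambda* = (-7.4462, -0.7692)
  f(x*)   = 46.6385

x* = (-4.1077, 0.3692, 1.8923), lambda* = (-7.4462, -0.7692)


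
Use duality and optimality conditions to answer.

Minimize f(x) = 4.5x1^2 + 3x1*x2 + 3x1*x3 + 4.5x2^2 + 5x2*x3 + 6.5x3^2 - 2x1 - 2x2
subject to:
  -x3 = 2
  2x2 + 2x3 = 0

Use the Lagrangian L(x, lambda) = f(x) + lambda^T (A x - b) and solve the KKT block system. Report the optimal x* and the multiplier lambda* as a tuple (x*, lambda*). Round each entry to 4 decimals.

Form the Lagrangian:
  L(x, lambda) = (1/2) x^T Q x + c^T x + lambda^T (A x - b)
Stationarity (grad_x L = 0): Q x + c + A^T lambda = 0.
Primal feasibility: A x = b.

This gives the KKT block system:
  [ Q   A^T ] [ x     ]   [-c ]
  [ A    0  ] [ lambda ] = [ b ]

Solving the linear system:
  x*      = (0.2222, 2, -2)
  lambda* = (-22, -3.3333)
  f(x*)   = 19.7778

x* = (0.2222, 2, -2), lambda* = (-22, -3.3333)


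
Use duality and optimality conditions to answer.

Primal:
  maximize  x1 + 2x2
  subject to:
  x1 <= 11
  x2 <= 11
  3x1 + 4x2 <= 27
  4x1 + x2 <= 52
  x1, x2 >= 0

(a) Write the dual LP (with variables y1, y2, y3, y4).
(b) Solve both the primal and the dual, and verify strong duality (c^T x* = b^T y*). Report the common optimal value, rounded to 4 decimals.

The standard primal-dual pair for 'max c^T x s.t. A x <= b, x >= 0' is:
  Dual:  min b^T y  s.t.  A^T y >= c,  y >= 0.

So the dual LP is:
  minimize  11y1 + 11y2 + 27y3 + 52y4
  subject to:
    y1 + 3y3 + 4y4 >= 1
    y2 + 4y3 + y4 >= 2
    y1, y2, y3, y4 >= 0

Solving the primal: x* = (0, 6.75).
  primal value c^T x* = 13.5.
Solving the dual: y* = (0, 0, 0.5, 0).
  dual value b^T y* = 13.5.
Strong duality: c^T x* = b^T y*. Confirmed.

13.5


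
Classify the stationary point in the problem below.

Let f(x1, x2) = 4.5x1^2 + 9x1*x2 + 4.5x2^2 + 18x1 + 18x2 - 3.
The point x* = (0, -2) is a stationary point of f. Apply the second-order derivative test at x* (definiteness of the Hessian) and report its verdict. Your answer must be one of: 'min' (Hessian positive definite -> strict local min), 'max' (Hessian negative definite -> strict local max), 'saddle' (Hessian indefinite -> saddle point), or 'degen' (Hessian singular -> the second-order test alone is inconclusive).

Compute the Hessian H = grad^2 f:
  H = [[9, 9], [9, 9]]
Verify stationarity: grad f(x*) = H x* + g = (0, 0).
Eigenvalues of H: 0, 18.
H has a zero eigenvalue (singular; positive semidefinite but not definite), so H is neither positive definite, negative definite, nor indefinite. The second-order test alone is inconclusive -> degen.
(Indeed, f is constant along the null direction of H through x*, so x* is not a strict local extremum.)

degen


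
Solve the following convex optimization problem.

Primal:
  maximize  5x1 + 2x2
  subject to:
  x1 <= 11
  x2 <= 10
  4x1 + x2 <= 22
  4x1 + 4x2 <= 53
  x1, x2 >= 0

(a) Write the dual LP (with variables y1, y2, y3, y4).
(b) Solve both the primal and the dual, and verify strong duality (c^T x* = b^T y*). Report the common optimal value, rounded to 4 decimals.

The standard primal-dual pair for 'max c^T x s.t. A x <= b, x >= 0' is:
  Dual:  min b^T y  s.t.  A^T y >= c,  y >= 0.

So the dual LP is:
  minimize  11y1 + 10y2 + 22y3 + 53y4
  subject to:
    y1 + 4y3 + 4y4 >= 5
    y2 + y3 + 4y4 >= 2
    y1, y2, y3, y4 >= 0

Solving the primal: x* = (3, 10).
  primal value c^T x* = 35.
Solving the dual: y* = (0, 0.75, 1.25, 0).
  dual value b^T y* = 35.
Strong duality: c^T x* = b^T y*. Confirmed.

35


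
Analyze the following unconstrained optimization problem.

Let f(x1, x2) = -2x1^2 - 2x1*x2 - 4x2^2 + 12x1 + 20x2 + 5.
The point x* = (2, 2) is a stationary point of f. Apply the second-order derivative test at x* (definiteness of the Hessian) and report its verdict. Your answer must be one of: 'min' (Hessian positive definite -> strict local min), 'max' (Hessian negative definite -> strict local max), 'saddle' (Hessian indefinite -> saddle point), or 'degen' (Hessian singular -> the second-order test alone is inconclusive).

Compute the Hessian H = grad^2 f:
  H = [[-4, -2], [-2, -8]]
Verify stationarity: grad f(x*) = H x* + g = (0, 0).
Eigenvalues of H: -8.8284, -3.1716.
Both eigenvalues < 0, so H is negative definite -> x* is a strict local max.

max


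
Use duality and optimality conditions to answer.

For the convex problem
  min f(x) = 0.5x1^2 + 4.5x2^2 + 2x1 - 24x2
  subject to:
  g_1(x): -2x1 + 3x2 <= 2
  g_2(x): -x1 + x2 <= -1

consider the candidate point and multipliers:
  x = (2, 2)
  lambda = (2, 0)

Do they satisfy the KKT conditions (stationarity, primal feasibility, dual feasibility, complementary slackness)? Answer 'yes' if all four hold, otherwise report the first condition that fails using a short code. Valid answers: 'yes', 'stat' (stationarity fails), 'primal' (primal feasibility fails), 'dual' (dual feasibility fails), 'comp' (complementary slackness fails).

Gradient of f: grad f(x) = Q x + c = (4, -6)
Constraint values g_i(x) = a_i^T x - b_i:
  g_1((2, 2)) = 0
  g_2((2, 2)) = 1
Stationarity residual: grad f(x) + sum_i lambda_i a_i = (0, 0)
  -> stationarity OK
Primal feasibility (all g_i <= 0): FAILS
Dual feasibility (all lambda_i >= 0): OK
Complementary slackness (lambda_i * g_i(x) = 0 for all i): OK

Verdict: the first failing condition is primal_feasibility -> primal.

primal


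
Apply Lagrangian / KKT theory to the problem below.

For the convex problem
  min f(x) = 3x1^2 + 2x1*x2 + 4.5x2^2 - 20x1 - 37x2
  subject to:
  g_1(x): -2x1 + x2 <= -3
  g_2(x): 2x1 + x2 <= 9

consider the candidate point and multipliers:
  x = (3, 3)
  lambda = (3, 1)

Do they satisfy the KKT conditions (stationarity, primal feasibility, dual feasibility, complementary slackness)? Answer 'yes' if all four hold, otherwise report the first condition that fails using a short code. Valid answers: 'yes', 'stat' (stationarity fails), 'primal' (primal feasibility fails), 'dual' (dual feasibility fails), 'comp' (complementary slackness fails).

Gradient of f: grad f(x) = Q x + c = (4, -4)
Constraint values g_i(x) = a_i^T x - b_i:
  g_1((3, 3)) = 0
  g_2((3, 3)) = 0
Stationarity residual: grad f(x) + sum_i lambda_i a_i = (0, 0)
  -> stationarity OK
Primal feasibility (all g_i <= 0): OK
Dual feasibility (all lambda_i >= 0): OK
Complementary slackness (lambda_i * g_i(x) = 0 for all i): OK

Verdict: yes, KKT holds.

yes


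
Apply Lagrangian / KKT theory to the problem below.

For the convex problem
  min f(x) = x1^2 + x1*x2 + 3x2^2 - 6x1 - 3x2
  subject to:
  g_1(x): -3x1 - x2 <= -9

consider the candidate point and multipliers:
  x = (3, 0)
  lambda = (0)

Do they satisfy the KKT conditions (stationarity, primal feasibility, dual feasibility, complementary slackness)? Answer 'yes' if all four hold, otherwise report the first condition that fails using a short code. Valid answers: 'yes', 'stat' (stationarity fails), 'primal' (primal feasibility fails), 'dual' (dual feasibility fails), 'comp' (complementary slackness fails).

Gradient of f: grad f(x) = Q x + c = (0, 0)
Constraint values g_i(x) = a_i^T x - b_i:
  g_1((3, 0)) = 0
Stationarity residual: grad f(x) + sum_i lambda_i a_i = (0, 0)
  -> stationarity OK
Primal feasibility (all g_i <= 0): OK
Dual feasibility (all lambda_i >= 0): OK
Complementary slackness (lambda_i * g_i(x) = 0 for all i): OK

Verdict: yes, KKT holds.

yes


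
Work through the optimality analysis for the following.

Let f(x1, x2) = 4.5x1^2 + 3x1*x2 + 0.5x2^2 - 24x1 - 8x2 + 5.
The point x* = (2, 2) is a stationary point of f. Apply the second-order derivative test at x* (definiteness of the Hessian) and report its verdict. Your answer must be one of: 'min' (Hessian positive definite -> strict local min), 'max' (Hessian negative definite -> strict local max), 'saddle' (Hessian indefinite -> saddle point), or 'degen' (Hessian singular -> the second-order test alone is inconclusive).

Compute the Hessian H = grad^2 f:
  H = [[9, 3], [3, 1]]
Verify stationarity: grad f(x*) = H x* + g = (0, 0).
Eigenvalues of H: 0, 10.
H has a zero eigenvalue (singular; positive semidefinite but not definite), so H is neither positive definite, negative definite, nor indefinite. The second-order test alone is inconclusive -> degen.
(Indeed, f is constant along the null direction of H through x*, so x* is not a strict local extremum.)

degen


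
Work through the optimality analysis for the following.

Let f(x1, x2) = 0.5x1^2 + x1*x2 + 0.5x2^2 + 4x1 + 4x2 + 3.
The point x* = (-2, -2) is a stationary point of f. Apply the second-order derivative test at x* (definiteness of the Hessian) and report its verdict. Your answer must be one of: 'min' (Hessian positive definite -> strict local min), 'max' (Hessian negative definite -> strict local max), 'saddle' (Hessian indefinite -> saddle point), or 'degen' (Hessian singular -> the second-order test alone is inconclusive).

Compute the Hessian H = grad^2 f:
  H = [[1, 1], [1, 1]]
Verify stationarity: grad f(x*) = H x* + g = (0, 0).
Eigenvalues of H: 0, 2.
H has a zero eigenvalue (singular; positive semidefinite but not definite), so H is neither positive definite, negative definite, nor indefinite. The second-order test alone is inconclusive -> degen.
(Indeed, f is constant along the null direction of H through x*, so x* is not a strict local extremum.)

degen


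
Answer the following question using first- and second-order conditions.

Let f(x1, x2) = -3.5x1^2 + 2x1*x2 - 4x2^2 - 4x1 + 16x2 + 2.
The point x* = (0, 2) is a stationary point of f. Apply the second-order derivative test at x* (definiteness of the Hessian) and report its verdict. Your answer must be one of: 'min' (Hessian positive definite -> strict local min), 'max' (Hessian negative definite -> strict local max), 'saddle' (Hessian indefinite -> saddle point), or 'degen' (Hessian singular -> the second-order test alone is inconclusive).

Compute the Hessian H = grad^2 f:
  H = [[-7, 2], [2, -8]]
Verify stationarity: grad f(x*) = H x* + g = (0, 0).
Eigenvalues of H: -9.5616, -5.4384.
Both eigenvalues < 0, so H is negative definite -> x* is a strict local max.

max


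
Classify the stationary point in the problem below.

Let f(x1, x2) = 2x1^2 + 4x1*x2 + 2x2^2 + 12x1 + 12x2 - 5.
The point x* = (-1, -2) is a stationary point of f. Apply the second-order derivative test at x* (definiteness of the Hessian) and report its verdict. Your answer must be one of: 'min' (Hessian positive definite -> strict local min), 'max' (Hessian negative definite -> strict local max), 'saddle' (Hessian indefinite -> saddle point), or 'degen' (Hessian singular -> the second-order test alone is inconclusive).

Compute the Hessian H = grad^2 f:
  H = [[4, 4], [4, 4]]
Verify stationarity: grad f(x*) = H x* + g = (0, 0).
Eigenvalues of H: 0, 8.
H has a zero eigenvalue (singular; positive semidefinite but not definite), so H is neither positive definite, negative definite, nor indefinite. The second-order test alone is inconclusive -> degen.
(Indeed, f is constant along the null direction of H through x*, so x* is not a strict local extremum.)

degen


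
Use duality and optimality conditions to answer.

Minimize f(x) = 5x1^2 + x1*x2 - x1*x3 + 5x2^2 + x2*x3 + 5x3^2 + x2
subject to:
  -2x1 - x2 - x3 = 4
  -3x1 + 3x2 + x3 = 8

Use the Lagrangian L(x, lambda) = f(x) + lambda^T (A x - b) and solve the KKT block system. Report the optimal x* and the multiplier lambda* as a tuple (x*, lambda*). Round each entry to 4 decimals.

Form the Lagrangian:
  L(x, lambda) = (1/2) x^T Q x + c^T x + lambda^T (A x - b)
Stationarity (grad_x L = 0): Q x + c + A^T lambda = 0.
Primal feasibility: A x = b.

This gives the KKT block system:
  [ Q   A^T ] [ x     ]   [-c ]
  [ A    0  ] [ lambda ] = [ b ]

Solving the linear system:
  x*      = (-2.1257, 0.6857, -0.4343)
  lambda* = (-4.9465, -3.4146)
  f(x*)   = 23.8945

x* = (-2.1257, 0.6857, -0.4343), lambda* = (-4.9465, -3.4146)


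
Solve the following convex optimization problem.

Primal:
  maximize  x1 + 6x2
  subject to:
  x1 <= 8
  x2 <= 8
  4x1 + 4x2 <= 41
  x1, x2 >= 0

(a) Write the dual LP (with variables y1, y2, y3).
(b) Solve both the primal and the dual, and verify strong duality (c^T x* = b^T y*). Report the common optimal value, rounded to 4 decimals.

The standard primal-dual pair for 'max c^T x s.t. A x <= b, x >= 0' is:
  Dual:  min b^T y  s.t.  A^T y >= c,  y >= 0.

So the dual LP is:
  minimize  8y1 + 8y2 + 41y3
  subject to:
    y1 + 4y3 >= 1
    y2 + 4y3 >= 6
    y1, y2, y3 >= 0

Solving the primal: x* = (2.25, 8).
  primal value c^T x* = 50.25.
Solving the dual: y* = (0, 5, 0.25).
  dual value b^T y* = 50.25.
Strong duality: c^T x* = b^T y*. Confirmed.

50.25


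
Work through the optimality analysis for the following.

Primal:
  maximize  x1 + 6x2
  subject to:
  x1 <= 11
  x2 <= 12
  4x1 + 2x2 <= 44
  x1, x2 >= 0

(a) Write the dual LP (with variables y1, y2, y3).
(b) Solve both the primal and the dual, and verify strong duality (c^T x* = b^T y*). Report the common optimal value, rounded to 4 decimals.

The standard primal-dual pair for 'max c^T x s.t. A x <= b, x >= 0' is:
  Dual:  min b^T y  s.t.  A^T y >= c,  y >= 0.

So the dual LP is:
  minimize  11y1 + 12y2 + 44y3
  subject to:
    y1 + 4y3 >= 1
    y2 + 2y3 >= 6
    y1, y2, y3 >= 0

Solving the primal: x* = (5, 12).
  primal value c^T x* = 77.
Solving the dual: y* = (0, 5.5, 0.25).
  dual value b^T y* = 77.
Strong duality: c^T x* = b^T y*. Confirmed.

77
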